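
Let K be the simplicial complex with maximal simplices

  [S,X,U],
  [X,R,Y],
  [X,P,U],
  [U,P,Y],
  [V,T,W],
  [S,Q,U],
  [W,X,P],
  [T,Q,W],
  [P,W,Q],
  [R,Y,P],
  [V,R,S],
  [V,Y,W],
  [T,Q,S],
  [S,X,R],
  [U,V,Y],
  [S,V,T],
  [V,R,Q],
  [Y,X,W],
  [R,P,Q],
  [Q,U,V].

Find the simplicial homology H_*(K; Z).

H_0 = Z,  H_1 = Z ⊕ Z/2,  H_2 = 0.

Fix the vertex order P < Q < R < S < T < U < V < W < X < Y and write every simplex with vertices in increasing order. Then dim K = 2 and the simplices of K are:

  0-simplices (10): P, Q, R, S, T, U, V, W, X, Y
  1-simplices (30): PQ, PR, PU, PW, PX, PY, QR, QS, QT, QU, QV, QW, RS, RV, RX, RY, ST, SU, SV, SX, TV, TW, UV, UX, UY, VW, VY, WX, WY, XY
  2-simplices (20): PQR, PQW, PRY, PUX, PUY, PWX, QRV, QST, QSU, QTW, QUV, RSV, RSX, RXY, STV, SUX, TVW, UVY, VWY, WXY

giving chain groups C_0 ≅ Z^10, C_1 ≅ Z^30, C_2 ≅ Z^20.

Boundary ∂_1: C_1 → C_0 maps an edge to its endpoints' difference, ∂[p,q] = q − p.
The 10×30 boundary matrix has rank 9 and Smith normal form diag(1,1,1,1,1,1,1,1,1).

Boundary ∂_2: C_2 → C_1 acts by ∂[p,q,r] = [q,r] − [p,r] + [p,q]. For instance
  ∂VWY = WY − VY + VW,
  ∂PRY = RY − PY + PR.
This gives a 30×20 integer matrix of rank 20; reducing to Smith normal form yields diagonal entries (1,1,1,1,1,1,1,1,1,1,1,1,1,1,1,1,1,1,1,2).

From H_k ≅ ker(∂_k) / im(∂_{k+1}) we obtain:

  H_0: rank C_0 − rank ∂_1 = 10 − 9 = 1, and the invariant factors of ∂_1 are all 1, so H_0 ≅ Z.
  H_1: rank ker ∂_1 − rank ∂_2 = (30 − 9) − 20 = 1, and ∂_2 has invariant factor 2 > 1, so H_1 ≅ Z ⊕ Z/2.
  H_2: rank ker ∂_2 − rank ∂_3 = (20 − 20) − 0 = 0, and there is no ∂_3, so H_2 ≅ 0.

(K is a triangulation of the Klein bottle.)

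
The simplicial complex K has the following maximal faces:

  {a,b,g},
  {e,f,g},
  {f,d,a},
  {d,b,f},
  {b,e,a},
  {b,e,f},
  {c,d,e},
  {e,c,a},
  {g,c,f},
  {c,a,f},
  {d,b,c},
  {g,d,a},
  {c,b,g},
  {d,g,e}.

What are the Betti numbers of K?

Take the total order a < b < c < d < e < f < g on the vertex set. Then K (dimension 2) consists of the simplices:

  0-simplices (7): a, b, c, d, e, f, g
  1-simplices (21): ab, ac, ad, ae, af, ag, bc, bd, be, bf, bg, cd, ce, cf, cg, de, df, dg, ef, eg, fg
  2-simplices (14): abe, abg, ace, acf, adf, adg, bcd, bcg, bdf, bef, cde, cfg, deg, efg

giving chain groups C_0 ≅ Z^7, C_1 ≅ Z^21, C_2 ≅ Z^14.

The boundary map ∂_1: C_1 → C_0 is given by ∂[p,q] = [q] − [p].
As a 7×21 matrix over Z this has rank 6, with invariant factors (1,1,1,1,1,1).

Boundary ∂_2: C_2 → C_1 acts by ∂[p,q,r] = [q,r] − [p,r] + [p,q]. For instance
  ∂deg = eg − dg + de,
  ∂abg = bg − ag + ab.
This gives a 21×14 integer matrix of rank 13; reducing to Smith normal form yields diagonal entries (1,1,1,1,1,1,1,1,1,1,1,1,1).

Computing H_k = (kernel of ∂_k) / (image of ∂_{k+1}):

  H_0: rank C_0 − rank ∂_1 = 7 − 6 = 1, and the invariant factors of ∂_1 are all 1, so H_0 ≅ Z.
  H_1: rank ker ∂_1 − rank ∂_2 = (21 − 6) − 13 = 2, and the invariant factors of ∂_2 are all 1, so H_1 ≅ Z^2.
  H_2: rank ker ∂_2 − rank ∂_3 = (14 − 13) − 0 = 1, and there is no ∂_3, so H_2 ≅ Z.

Hence the Betti numbers are b_0 = 1, b_1 = 2, b_2 = 1.

b_0 = 1, b_1 = 2, b_2 = 1.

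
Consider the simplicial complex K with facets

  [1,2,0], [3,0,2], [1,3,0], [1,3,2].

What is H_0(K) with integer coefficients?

Take the total order 0 < 1 < 2 < 3 on the vertex set. Then K (dimension 2) consists of the simplices:

  0-simplices (4): [0], [1], [2], [3]
  1-simplices (6): [0,1], [0,2], [0,3], [1,2], [1,3], [2,3]
  2-simplices (4): [0,1,2], [0,1,3], [0,2,3], [1,2,3]

Hence C_0 ≅ Z^4, C_1 ≅ Z^6, C_2 ≅ Z^4.

Boundary ∂_1: C_1 → C_0 is given by ∂[p,q] = [q] − [p].
This gives a 4×6 integer matrix of rank 3; reducing to Smith normal form yields diagonal entries (1,1,1).

Boundary ∂_2: C_2 → C_1 acts by ∂[p,q,r] = [q,r] − [p,r] + [p,q]. For instance
  ∂[1,2,3] = [2,3] − [1,3] + [1,2],
  ∂[0,1,3] = [1,3] − [0,3] + [0,1].
As a 6×4 matrix over Z this has rank 3, with invariant factors (1,1,1).

Now H_k = ker ∂_k / im ∂_{k+1}, so:

  H_0: rank C_0 − rank ∂_1 = 4 − 3 = 1, and the invariant factors of ∂_1 are all 1, so H_0 = Z.

(K is a triangulation of the 2-sphere S^2.)

H_0 = Z.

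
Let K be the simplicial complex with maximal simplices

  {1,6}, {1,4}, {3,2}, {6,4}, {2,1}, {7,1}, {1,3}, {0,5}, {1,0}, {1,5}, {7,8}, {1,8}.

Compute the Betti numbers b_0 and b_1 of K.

Order the vertices as 0 < 1 < 2 < 3 < 4 < 5 < 6 < 7 < 8. Listing each simplex with vertices in this order, K has dimension 1 with simplices:

  0-simplices (9): [0], [1], [2], [3], [4], [5], [6], [7], [8]
  1-simplices (12): [0,1], [0,5], [1,2], [1,3], [1,4], [1,5], [1,6], [1,7], [1,8], [2,3], [4,6], [7,8]

so the chain groups are C_0 ≅ Z^9, C_1 ≅ Z^12.

Boundary ∂_1: C_1 → C_0 maps an edge to its endpoints' difference, ∂[p,q] = q − p. For instance
  ∂[0,1] = [1] − [0].
As a 9×12 matrix over Z this has rank 8, with invariant factors (1,1,1,1,1,1,1,1).

Computing H_k = (kernel of ∂_k) / (image of ∂_{k+1}):

  H_0: rank C_0 − rank ∂_1 = 9 − 8 = 1, and the invariant factors of ∂_1 are all 1, so H_0 ≅ Z.
  H_1: rank ker ∂_1 − rank ∂_2 = (12 − 8) − 0 = 4, and there is no ∂_2, so H_1 ≅ Z^4.

As a check, the Euler characteristic is 9 − 12 = -3, which agrees with 1 − 4 = -3.
(K is a triangulation of a wedge of 4 circles.)

Hence the Betti numbers are b_0 = 1, b_1 = 4.

b_0 = 1, b_1 = 4.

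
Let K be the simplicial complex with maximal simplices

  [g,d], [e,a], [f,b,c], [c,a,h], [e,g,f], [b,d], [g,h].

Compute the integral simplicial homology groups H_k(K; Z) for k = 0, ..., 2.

Take the total order a < b < c < d < e < f < g < h on the vertex set. Then K (dimension 2) consists of the simplices:

  0-simplices (8): a, b, c, d, e, f, g, h
  1-simplices (13): ac, ae, ah, bc, bd, bf, cf, ch, dg, ef, eg, fg, gh
  2-simplices (3): ach, bcf, efg

Hence C_0 ≅ Z^8, C_1 ≅ Z^13, C_2 ≅ Z^3.

Boundary ∂_1: C_1 → C_0 sends each edge [p,q] (with p < q) to q − p. For instance
  ∂ah = h − a.
This gives a 8×13 integer matrix of rank 7; reducing to Smith normal form yields diagonal entries (1,1,1,1,1,1,1).

Boundary ∂_2: C_2 → C_1 sends each 2-simplex [p,q,r] to [q,r] − [p,r] + [p,q]. For instance
  ∂bcf = cf − bf + bc,
  ∂ach = ch − ah + ac.
This gives a 13×3 integer matrix of rank 3; reducing to Smith normal form yields diagonal entries (1,1,1).

Reading off H_k = ker ∂_k / im ∂_{k+1}:

  H_0: rank C_0 − rank ∂_1 = 8 − 7 = 1, and the invariant factors of ∂_1 are all 1, so H_0 ≅ Z.
  H_1: rank ker ∂_1 − rank ∂_2 = (13 − 7) − 3 = 3, and the invariant factors of ∂_2 are all 1, so H_1 ≅ Z^3.
  H_2: rank ker ∂_2 − rank ∂_3 = (3 − 3) − 0 = 0, and there is no ∂_3, so H_2 ≅ 0.

H_0 = Z,  H_1 = Z^3,  H_2 = 0.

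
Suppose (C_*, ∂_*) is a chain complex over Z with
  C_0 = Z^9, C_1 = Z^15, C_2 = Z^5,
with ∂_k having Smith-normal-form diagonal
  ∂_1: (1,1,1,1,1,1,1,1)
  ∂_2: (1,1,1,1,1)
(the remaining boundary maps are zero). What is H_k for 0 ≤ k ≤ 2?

H_0 = Z,  H_1 = Z^2,  H_2 = 0.

H_0: b_0 = 9 − 0 − 8 = 1; torsion from ∂_1 factors > 1: none. So H_0 = Z.
H_1: b_1 = 15 − 8 − 5 = 2; torsion from ∂_2 factors > 1: none. So H_1 = Z^2.
H_2: b_2 = 5 − 5 − 0 = 0; torsion from ∂_3 factors > 1: none. So H_2 = 0.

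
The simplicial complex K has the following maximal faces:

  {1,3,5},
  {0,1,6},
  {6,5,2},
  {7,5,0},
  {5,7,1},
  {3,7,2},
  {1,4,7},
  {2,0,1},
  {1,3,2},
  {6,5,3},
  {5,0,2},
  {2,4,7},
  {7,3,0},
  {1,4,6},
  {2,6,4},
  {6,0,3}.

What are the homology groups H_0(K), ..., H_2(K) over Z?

K has 8 vertices, 24 edges, 16 triangles.
rank ∂_0 = 0, rank ∂_1 = 7 ⇒ b_0 = 8 − 0 − 7 = 1; all invariant factors of ∂_1 are 1 so no torsion. So H_0 = Z.
rank ∂_1 = 7, rank ∂_2 = 15 ⇒ b_1 = 24 − 7 − 15 = 2; all invariant factors of ∂_2 are 1 so no torsion. So H_1 = Z^2.
rank ∂_2 = 15, rank ∂_3 = 0 ⇒ b_2 = 16 − 15 − 0 = 1. So H_2 = Z.

H_0 = Z,  H_1 = Z^2,  H_2 = Z.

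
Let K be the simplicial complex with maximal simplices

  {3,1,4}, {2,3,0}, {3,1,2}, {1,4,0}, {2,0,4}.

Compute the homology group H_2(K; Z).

H_2 = 0.

Fix the vertex order 0 < 1 < 2 < 3 < 4 and write every simplex with vertices in increasing order. Then dim K = 2 and the simplices of K are:

  0-simplices (5): [0], [1], [2], [3], [4]
  1-simplices (10): [0,1], [0,2], [0,3], [0,4], [1,2], [1,3], [1,4], [2,3], [2,4], [3,4]
  2-simplices (5): [0,1,4], [0,2,3], [0,2,4], [1,2,3], [1,3,4]

giving chain groups C_0 ≅ Z^5, C_1 ≅ Z^10, C_2 ≅ Z^5.

∂_1: C_1 → C_0 is given by ∂[p,q] = [q] − [p]. For instance
  ∂[1,4] = [4] − [1].
This gives a 5×10 integer matrix of rank 4; reducing to Smith normal form yields diagonal entries (1,1,1,1).

∂_2: C_2 → C_1 maps a triangle to the signed sum of its edges. For instance
  ∂[1,3,4] = [3,4] − [1,4] + [1,3],
  ∂[1,2,3] = [2,3] − [1,3] + [1,2].
The resulting 10×5 matrix has rank 5, and its Smith normal form has invariant factors (1,1,1,1,1).

Now H_k = ker ∂_k / im ∂_{k+1}, so:

  H_2: rank ker ∂_2 − rank ∂_3 = (5 − 5) − 0 = 0, and there is no ∂_3, so H_2 = 0.

(K is a triangulation of the Möbius band.)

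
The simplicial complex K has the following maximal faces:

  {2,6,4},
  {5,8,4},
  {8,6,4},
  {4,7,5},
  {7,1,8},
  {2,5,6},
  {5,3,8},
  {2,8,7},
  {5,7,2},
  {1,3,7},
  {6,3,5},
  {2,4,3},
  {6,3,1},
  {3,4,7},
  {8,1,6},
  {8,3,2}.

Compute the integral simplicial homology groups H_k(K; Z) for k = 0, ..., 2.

Take the total order 1 < 2 < 3 < 4 < 5 < 6 < 7 < 8 on the vertex set. Then K (dimension 2) consists of the simplices:

  0-simplices (8): [1], [2], [3], [4], [5], [6], [7], [8]
  1-simplices (24): (24 of them)
  2-simplices (16): [1,3,6], [1,3,7], [1,6,8], [1,7,8], [2,3,4], [2,3,8], [2,4,6], [2,5,6], [2,5,7], [2,7,8], [3,4,7], [3,5,6], [3,5,8], [4,5,7], [4,5,8], [4,6,8]

so the chain groups are C_0 ≅ Z^8, C_1 ≅ Z^24, C_2 ≅ Z^16.

The boundary map ∂_1: C_1 → C_0 sends each edge [p,q] (with p < q) to q − p.
The resulting 8×24 matrix has rank 7, and its Smith normal form has invariant factors (1,1,1,1,1,1,1).

Boundary ∂_2: C_2 → C_1 acts by ∂[p,q,r] = [q,r] − [p,r] + [p,q]. For instance
  ∂[2,4,6] = [4,6] − [2,6] + [2,4],
  ∂[4,5,7] = [5,7] − [4,7] + [4,5].
As a 24×16 matrix over Z this has rank 15, with invariant factors (1,1,1,1,1,1,1,1,1,1,1,1,1,1,1).

From H_k ≅ ker(∂_k) / im(∂_{k+1}) we obtain:

  H_0: rank C_0 − rank ∂_1 = 8 − 7 = 1, and the invariant factors of ∂_1 are all 1, so H_0 ≅ Z.
  H_1: rank ker ∂_1 − rank ∂_2 = (24 − 7) − 15 = 2, and the invariant factors of ∂_2 are all 1, so H_1 ≅ Z^2.
  H_2: rank ker ∂_2 − rank ∂_3 = (16 − 15) − 0 = 1, and there is no ∂_3, so H_2 ≅ Z.

H_0 = Z,  H_1 = Z^2,  H_2 = Z.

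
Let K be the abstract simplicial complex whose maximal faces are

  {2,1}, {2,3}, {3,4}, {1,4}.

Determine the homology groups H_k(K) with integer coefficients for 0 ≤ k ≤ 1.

We work with the vertex ordering 1 < 2 < 3 < 4. The simplices of K, each written with vertices in increasing order, are:

  0-simplices (4): [1], [2], [3], [4]
  1-simplices (4): [1,2], [1,4], [2,3], [3,4]

so the chain groups are C_0 ≅ Z^4, C_1 ≅ Z^4.

Boundary ∂_1: C_1 → C_0 sends each edge [p,q] (with p < q) to q − p. For instance
  ∂[3,4] = [4] − [3].
The 4×4 boundary matrix has rank 3 and Smith normal form diag(1,1,1).

Now H_k = ker ∂_k / im ∂_{k+1}, so:

  H_0: rank C_0 − rank ∂_1 = 4 − 3 = 1, and the invariant factors of ∂_1 are all 1, so H_0 ≅ Z.
  H_1: rank ker ∂_1 − rank ∂_2 = (4 − 3) − 0 = 1, and there is no ∂_2, so H_1 ≅ Z.

As a check, the Euler characteristic is 4 − 4 = 0, which agrees with 1 − 1 = 0.

H_0 ≅ Z,  H_1 ≅ Z.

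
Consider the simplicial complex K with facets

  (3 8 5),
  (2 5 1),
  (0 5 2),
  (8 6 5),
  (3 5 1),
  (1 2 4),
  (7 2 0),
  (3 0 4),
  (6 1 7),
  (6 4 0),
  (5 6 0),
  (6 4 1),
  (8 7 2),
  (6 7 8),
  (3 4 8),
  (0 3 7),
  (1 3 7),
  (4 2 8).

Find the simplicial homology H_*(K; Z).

Take the total order 0 < 1 < 2 < 3 < 4 < 5 < 6 < 7 < 8 on the vertex set. Then K (dimension 2) consists of the simplices:

  0-simplices (9): [0], [1], [2], [3], [4], [5], [6], [7], [8]
  1-simplices (27): (27 of them)
  2-simplices (18): [0,2,5], [0,2,7], [0,3,4], [0,3,7], [0,4,6], [0,5,6], [1,2,4], [1,2,5], [1,3,5], [1,3,7], [1,4,6], [1,6,7], [2,4,8], [2,7,8], [3,4,8], [3,5,8], [5,6,8], [6,7,8]

Hence C_0 ≅ Z^9, C_1 ≅ Z^27, C_2 ≅ Z^18.

∂_1: C_1 → C_0 is given by ∂[p,q] = [q] − [p].
As a 9×27 matrix over Z this has rank 8, with invariant factors (1,1,1,1,1,1,1,1).

The boundary map ∂_2: C_2 → C_1 sends each 2-simplex [p,q,r] to [q,r] − [p,r] + [p,q]. For instance
  ∂[0,5,6] = [5,6] − [0,6] + [0,5],
  ∂[3,5,8] = [5,8] − [3,8] + [3,5].
The 27×18 boundary matrix has rank 17 and Smith normal form diag(1,1,1,1,1,1,1,1,1,1,1,1,1,1,1,1,1).

From H_k ≅ ker(∂_k) / im(∂_{k+1}) we obtain:

  H_0: rank C_0 − rank ∂_1 = 9 − 8 = 1, and the invariant factors of ∂_1 are all 1, so H_0 = Z.
  H_1: rank ker ∂_1 − rank ∂_2 = (27 − 8) − 17 = 2, and the invariant factors of ∂_2 are all 1, so H_1 = Z^2.
  H_2: rank ker ∂_2 − rank ∂_3 = (18 − 17) − 0 = 1, and there is no ∂_3, so H_2 = Z.

(K is a triangulation of the torus T^2.)

H_0 = Z,  H_1 = Z^2,  H_2 = Z.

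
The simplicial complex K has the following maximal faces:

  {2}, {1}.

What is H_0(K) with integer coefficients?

Fix the vertex order 1 < 2 and write every simplex with vertices in increasing order. Then dim K = 0 and the simplices of K are:

  0-simplices (2): [1], [2]

giving chain groups C_0 ≅ Z^2.

Now H_k = ker ∂_k / im ∂_{k+1}, so:

  H_0: rank C_0 − rank ∂_1 = 2 − 0 = 2, and there is no ∂_1, so H_0 ≅ Z^2.

H_0 = Z^2.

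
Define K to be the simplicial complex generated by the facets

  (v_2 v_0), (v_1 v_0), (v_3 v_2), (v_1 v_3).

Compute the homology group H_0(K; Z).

K has 4 vertices, 4 edges.
rank ∂_0 = 0, rank ∂_1 = 3 ⇒ b_0 = 4 − 0 − 3 = 1; all invariant factors of ∂_1 are 1 so no torsion. So H_0 = Z.

H_0 = Z.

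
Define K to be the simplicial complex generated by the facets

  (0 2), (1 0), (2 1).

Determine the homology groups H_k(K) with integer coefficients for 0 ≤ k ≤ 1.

Fix the vertex order 0 < 1 < 2 and write every simplex with vertices in increasing order. Then dim K = 1 and the simplices of K are:

  0-simplices (3): [0], [1], [2]
  1-simplices (3): [0,1], [0,2], [1,2]

Hence C_0 ≅ Z^3, C_1 ≅ Z^3.

The boundary map ∂_1: C_1 → C_0 is given by ∂[p,q] = [q] − [p]. For instance
  ∂[0,2] = [2] − [0].
The resulting 3×3 matrix has rank 2, and its Smith normal form has invariant factors (1,1).

Computing H_k = (kernel of ∂_k) / (image of ∂_{k+1}):

  H_0: rank C_0 − rank ∂_1 = 3 − 2 = 1, and the invariant factors of ∂_1 are all 1, so H_0 = Z.
  H_1: rank ker ∂_1 − rank ∂_2 = (3 − 2) − 0 = 1, and there is no ∂_2, so H_1 = Z.

H_0 = Z,  H_1 = Z.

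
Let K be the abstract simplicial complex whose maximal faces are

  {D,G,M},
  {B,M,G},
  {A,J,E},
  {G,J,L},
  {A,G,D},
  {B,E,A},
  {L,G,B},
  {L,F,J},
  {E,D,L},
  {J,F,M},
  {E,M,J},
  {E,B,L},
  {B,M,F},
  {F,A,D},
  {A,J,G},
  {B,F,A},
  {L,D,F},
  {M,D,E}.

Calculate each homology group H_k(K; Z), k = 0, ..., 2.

Take the total order A < B < D < E < F < G < J < L < M on the vertex set. Then K (dimension 2) consists of the simplices:

  0-simplices (9): A, B, D, E, F, G, J, L, M
  1-simplices (27): AB, AD, AE, AF, AG, AJ, BE, BF, BG, BL, BM, DE, DF, DG, DL, DM, EJ, EL, EM, FJ, FL, FM, GJ, GL, GM, JL, JM
  2-simplices (18): ABE, ABF, ADF, ADG, AEJ, AGJ, BEL, BFM, BGL, BGM, DEL, DEM, DFL, DGM, EJM, FJL, FJM, GJL

giving chain groups C_0 ≅ Z^9, C_1 ≅ Z^27, C_2 ≅ Z^18.

The boundary map ∂_1: C_1 → C_0 maps an edge to its endpoints' difference, ∂[p,q] = q − p.
The resulting 9×27 matrix has rank 8, and its Smith normal form has invariant factors (1,1,1,1,1,1,1,1).

∂_2: C_2 → C_1 sends each 2-simplex [p,q,r] to [q,r] − [p,r] + [p,q]. For instance
  ∂ADG = DG − AG + AD,
  ∂AGJ = GJ − AJ + AG.
As a 27×18 matrix over Z this has rank 17, with invariant factors (1,1,1,1,1,1,1,1,1,1,1,1,1,1,1,1,1).

Now H_k = ker ∂_k / im ∂_{k+1}, so:

  H_0: rank C_0 − rank ∂_1 = 9 − 8 = 1, and the invariant factors of ∂_1 are all 1, so H_0 = Z.
  H_1: rank ker ∂_1 − rank ∂_2 = (27 − 8) − 17 = 2, and the invariant factors of ∂_2 are all 1, so H_1 = Z^2.
  H_2: rank ker ∂_2 − rank ∂_3 = (18 − 17) − 0 = 1, and there is no ∂_3, so H_2 = Z.

H_0 = Z,  H_1 = Z^2,  H_2 = Z.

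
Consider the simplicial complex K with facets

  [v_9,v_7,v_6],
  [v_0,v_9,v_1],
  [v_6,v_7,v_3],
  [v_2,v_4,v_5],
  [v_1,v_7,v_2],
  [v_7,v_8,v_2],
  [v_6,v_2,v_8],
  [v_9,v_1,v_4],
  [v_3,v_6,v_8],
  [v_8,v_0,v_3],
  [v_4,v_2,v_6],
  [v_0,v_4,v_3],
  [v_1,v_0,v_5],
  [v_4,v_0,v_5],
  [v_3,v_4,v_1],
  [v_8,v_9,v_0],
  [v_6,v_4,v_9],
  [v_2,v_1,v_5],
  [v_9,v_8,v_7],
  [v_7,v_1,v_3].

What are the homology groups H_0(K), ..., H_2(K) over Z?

H_0 ≅ Z,  H_1 ≅ Z ⊕ Z/2,  H_2 = 0.

Fix the vertex order v_0 < v_1 < v_2 < v_3 < v_4 < v_5 < v_6 < v_7 < v_8 < v_9 and write every simplex with vertices in increasing order. Then dim K = 2 and the simplices of K are:

  0-simplices (10): [v_0], [v_1], [v_2], [v_3], [v_4], [v_5], [v_6], [v_7], [v_8], [v_9]
  1-simplices (30): (30 of them)
  2-simplices (20): (20 of them)

giving chain groups C_0 ≅ Z^10, C_1 ≅ Z^30, C_2 ≅ Z^20.

Boundary ∂_1: C_1 → C_0 maps an edge to its endpoints' difference, ∂[p,q] = q − p.
The resulting 10×30 matrix has rank 9, and its Smith normal form has invariant factors (1,1,1,1,1,1,1,1,1).

The boundary map ∂_2: C_2 → C_1 maps a triangle to the signed sum of its edges. For instance
  ∂[v_0,v_1,v_5] = [v_1,v_5] − [v_0,v_5] + [v_0,v_1],
  ∂[v_3,v_6,v_7] = [v_6,v_7] − [v_3,v_7] + [v_3,v_6].
As a 30×20 matrix over Z this has rank 20, with invariant factors (1,1,1,1,1,1,1,1,1,1,1,1,1,1,1,1,1,1,1,2).

Now H_k = ker ∂_k / im ∂_{k+1}, so:

  H_0: rank C_0 − rank ∂_1 = 10 − 9 = 1, and the invariant factors of ∂_1 are all 1, so H_0 = Z.
  H_1: rank ker ∂_1 − rank ∂_2 = (30 − 9) − 20 = 1, and ∂_2 has invariant factor 2 > 1, so H_1 = Z ⊕ Z/2.
  H_2: rank ker ∂_2 − rank ∂_3 = (20 − 20) − 0 = 0, and there is no ∂_3, so H_2 = 0.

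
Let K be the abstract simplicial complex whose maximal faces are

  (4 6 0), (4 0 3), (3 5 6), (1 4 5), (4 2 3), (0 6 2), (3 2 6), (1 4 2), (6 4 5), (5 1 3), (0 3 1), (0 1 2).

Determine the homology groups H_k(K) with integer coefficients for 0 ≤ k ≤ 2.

H_0 = Z,  H_1 = Z/2,  H_2 = 0.

Fix the vertex order 0 < 1 < 2 < 3 < 4 < 5 < 6 and write every simplex with vertices in increasing order. Then dim K = 2 and the simplices of K are:

  0-simplices (7): [0], [1], [2], [3], [4], [5], [6]
  1-simplices (18): [0,1], [0,2], [0,3], [0,4], [0,6], [1,2], [1,3], [1,4], [1,5], [2,3], [2,4], [2,6], [3,4], [3,5], [3,6], [4,5], [4,6], [5,6]
  2-simplices (12): [0,1,2], [0,1,3], [0,2,6], [0,3,4], [0,4,6], [1,2,4], [1,3,5], [1,4,5], [2,3,4], [2,3,6], [3,5,6], [4,5,6]

giving chain groups C_0 ≅ Z^7, C_1 ≅ Z^18, C_2 ≅ Z^12.

∂_1: C_1 → C_0 sends each edge [p,q] (with p < q) to q − p. For instance
  ∂[3,6] = [6] − [3].
As a 7×18 matrix over Z this has rank 6, with invariant factors (1,1,1,1,1,1).

Boundary ∂_2: C_2 → C_1 acts by ∂[p,q,r] = [q,r] − [p,r] + [p,q]. For instance
  ∂[3,5,6] = [5,6] − [3,6] + [3,5],
  ∂[0,1,2] = [1,2] − [0,2] + [0,1].
The resulting 18×12 matrix has rank 12, and its Smith normal form has invariant factors (1,1,1,1,1,1,1,1,1,1,1,2).

From H_k ≅ ker(∂_k) / im(∂_{k+1}) we obtain:

  H_0: rank C_0 − rank ∂_1 = 7 − 6 = 1, and the invariant factors of ∂_1 are all 1, so H_0 ≅ Z.
  H_1: rank ker ∂_1 − rank ∂_2 = (18 − 6) − 12 = 0, and ∂_2 has invariant factor 2 > 1, so H_1 ≅ Z/2.
  H_2: rank ker ∂_2 − rank ∂_3 = (12 − 12) − 0 = 0, and there is no ∂_3, so H_2 ≅ 0.

As a check, the Euler characteristic is 7 − 18 + 12 = 1, which agrees with 1 − 0 + 0 = 1.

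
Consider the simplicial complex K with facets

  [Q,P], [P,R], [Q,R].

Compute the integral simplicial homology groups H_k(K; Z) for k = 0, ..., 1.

Order the vertices as P < Q < R. Listing each simplex with vertices in this order, K has dimension 1 with simplices:

  0-simplices (3): P, Q, R
  1-simplices (3): PQ, PR, QR

Hence C_0 ≅ Z^3, C_1 ≅ Z^3.

∂_1: C_1 → C_0 is given by ∂[p,q] = [q] − [p].
The 3×3 boundary matrix has rank 2 and Smith normal form diag(1,1).

Reading off H_k = ker ∂_k / im ∂_{k+1}:

  H_0: rank C_0 − rank ∂_1 = 3 − 2 = 1, and the invariant factors of ∂_1 are all 1, so H_0 = Z.
  H_1: rank ker ∂_1 − rank ∂_2 = (3 − 2) − 0 = 1, and there is no ∂_2, so H_1 = Z.

H_0 ≅ Z,  H_1 ≅ Z.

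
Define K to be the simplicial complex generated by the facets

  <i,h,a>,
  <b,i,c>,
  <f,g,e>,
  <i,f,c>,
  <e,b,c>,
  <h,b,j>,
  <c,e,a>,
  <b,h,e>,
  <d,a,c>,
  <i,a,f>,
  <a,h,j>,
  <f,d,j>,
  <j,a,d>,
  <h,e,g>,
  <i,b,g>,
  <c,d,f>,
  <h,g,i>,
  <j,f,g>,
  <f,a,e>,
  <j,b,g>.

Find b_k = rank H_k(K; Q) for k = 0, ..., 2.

K has 10 vertices, 30 edges, 20 triangles.
rank ∂_0 = 0, rank ∂_1 = 9 ⇒ b_0 = 10 − 0 − 9 = 1; all invariant factors of ∂_1 are 1 so no torsion. So H_0 = Z.
rank ∂_1 = 9, rank ∂_2 = 20 ⇒ b_1 = 30 − 9 − 20 = 1; ∂_2 has invariant factor(s) [2] giving torsion. So H_1 = Z ⊕ Z/2.
rank ∂_2 = 20, rank ∂_3 = 0 ⇒ b_2 = 20 − 20 − 0 = 0. So H_2 = 0.

b_0 = 1, b_1 = 1, b_2 = 0.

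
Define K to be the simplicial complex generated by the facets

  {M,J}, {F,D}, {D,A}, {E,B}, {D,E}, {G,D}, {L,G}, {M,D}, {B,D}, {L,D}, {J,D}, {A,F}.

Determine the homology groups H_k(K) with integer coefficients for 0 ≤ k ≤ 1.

We work with the vertex ordering A < B < D < E < F < G < J < L < M. The simplices of K, each written with vertices in increasing order, are:

  0-simplices (9): A, B, D, E, F, G, J, L, M
  1-simplices (12): AD, AF, BD, BE, DE, DF, DG, DJ, DL, DM, GL, JM

so the chain groups are C_0 ≅ Z^9, C_1 ≅ Z^12.

The boundary map ∂_1: C_1 → C_0 is given by ∂[p,q] = [q] − [p]. For instance
  ∂AF = F − A.
The resulting 9×12 matrix has rank 8, and its Smith normal form has invariant factors (1,1,1,1,1,1,1,1).

Now H_k = ker ∂_k / im ∂_{k+1}, so:

  H_0: rank C_0 − rank ∂_1 = 9 − 8 = 1, and the invariant factors of ∂_1 are all 1, so H_0 ≅ Z.
  H_1: rank ker ∂_1 − rank ∂_2 = (12 − 8) − 0 = 4, and there is no ∂_2, so H_1 ≅ Z^4.

As a check, the Euler characteristic is 9 − 12 = -3, which agrees with 1 − 4 = -3.

H_0 = Z,  H_1 = Z^4.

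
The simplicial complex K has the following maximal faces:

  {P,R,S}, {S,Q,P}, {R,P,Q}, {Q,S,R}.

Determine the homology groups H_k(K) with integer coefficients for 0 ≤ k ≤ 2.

Order the vertices as P < Q < R < S. Listing each simplex with vertices in this order, K has dimension 2 with simplices:

  0-simplices (4): P, Q, R, S
  1-simplices (6): PQ, PR, PS, QR, QS, RS
  2-simplices (4): PQR, PQS, PRS, QRS

Hence C_0 ≅ Z^4, C_1 ≅ Z^6, C_2 ≅ Z^4.

Boundary ∂_1: C_1 → C_0 maps an edge to its endpoints' difference, ∂[p,q] = q − p. For instance
  ∂QS = S − Q.
This gives a 4×6 integer matrix of rank 3; reducing to Smith normal form yields diagonal entries (1,1,1).

Boundary ∂_2: C_2 → C_1 acts by ∂[p,q,r] = [q,r] − [p,r] + [p,q]. For instance
  ∂PQS = QS − PS + PQ,
  ∂PQR = QR − PR + PQ.
As a 6×4 matrix over Z this has rank 3, with invariant factors (1,1,1).

Reading off H_k = ker ∂_k / im ∂_{k+1}:

  H_0: rank C_0 − rank ∂_1 = 4 − 3 = 1, and the invariant factors of ∂_1 are all 1, so H_0 = Z.
  H_1: rank ker ∂_1 − rank ∂_2 = (6 − 3) − 3 = 0, and the invariant factors of ∂_2 are all 1, so H_1 = 0.
  H_2: rank ker ∂_2 − rank ∂_3 = (4 − 3) − 0 = 1, and there is no ∂_3, so H_2 = Z.

As a check, the Euler characteristic is 4 − 6 + 4 = 2, which agrees with 1 − 0 + 1 = 2.

H_0 = Z,  H_1 = 0,  H_2 = Z.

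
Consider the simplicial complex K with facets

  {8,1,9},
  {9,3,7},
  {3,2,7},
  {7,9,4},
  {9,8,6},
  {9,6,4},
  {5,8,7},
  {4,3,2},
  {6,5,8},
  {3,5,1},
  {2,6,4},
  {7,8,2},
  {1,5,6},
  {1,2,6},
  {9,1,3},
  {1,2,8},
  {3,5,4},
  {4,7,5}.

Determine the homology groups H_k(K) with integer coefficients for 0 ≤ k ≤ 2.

H_0 = Z,  H_1 = Z ⊕ Z/2,  H_2 = 0.

We work with the vertex ordering 1 < 2 < 3 < 4 < 5 < 6 < 7 < 8 < 9. The simplices of K, each written with vertices in increasing order, are:

  0-simplices (9): [1], [2], [3], [4], [5], [6], [7], [8], [9]
  1-simplices (27): (27 of them)
  2-simplices (18): [1,2,6], [1,2,8], [1,3,5], [1,3,9], [1,5,6], [1,8,9], [2,3,4], [2,3,7], [2,4,6], [2,7,8], [3,4,5], [3,7,9], [4,5,7], [4,6,9], [4,7,9], [5,6,8], [5,7,8], [6,8,9]

so the chain groups are C_0 ≅ Z^9, C_1 ≅ Z^27, C_2 ≅ Z^18.

Boundary ∂_1: C_1 → C_0 is given by ∂[p,q] = [q] − [p]. For instance
  ∂[5,7] = [7] − [5].
The resulting 9×27 matrix has rank 8, and its Smith normal form has invariant factors (1,1,1,1,1,1,1,1).

Boundary ∂_2: C_2 → C_1 maps a triangle to the signed sum of its edges. For instance
  ∂[3,4,5] = [4,5] − [3,5] + [3,4],
  ∂[2,7,8] = [7,8] − [2,8] + [2,7].
As a 27×18 matrix over Z this has rank 18, with invariant factors (1,1,1,1,1,1,1,1,1,1,1,1,1,1,1,1,1,2).

From H_k ≅ ker(∂_k) / im(∂_{k+1}) we obtain:

  H_0: rank C_0 − rank ∂_1 = 9 − 8 = 1, and the invariant factors of ∂_1 are all 1, so H_0 = Z.
  H_1: rank ker ∂_1 − rank ∂_2 = (27 − 8) − 18 = 1, and ∂_2 has invariant factor 2 > 1, so H_1 = Z ⊕ Z/2.
  H_2: rank ker ∂_2 − rank ∂_3 = (18 − 18) − 0 = 0, and there is no ∂_3, so H_2 = 0.

As a check, the Euler characteristic is 9 − 27 + 18 = 0, which agrees with 1 − 1 + 0 = 0.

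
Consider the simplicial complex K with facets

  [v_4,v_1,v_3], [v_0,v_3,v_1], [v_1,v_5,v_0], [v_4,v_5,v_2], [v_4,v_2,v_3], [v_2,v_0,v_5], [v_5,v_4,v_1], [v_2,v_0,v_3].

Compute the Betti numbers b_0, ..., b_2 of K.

b_0 = 1, b_1 = 0, b_2 = 1.

Take the total order v_0 < v_1 < v_2 < v_3 < v_4 < v_5 on the vertex set. Then K (dimension 2) consists of the simplices:

  0-simplices (6): [v_0], [v_1], [v_2], [v_3], [v_4], [v_5]
  1-simplices (12): [v_0,v_1], [v_0,v_2], [v_0,v_3], [v_0,v_5], [v_1,v_3], [v_1,v_4], [v_1,v_5], [v_2,v_3], [v_2,v_4], [v_2,v_5], [v_3,v_4], [v_4,v_5]
  2-simplices (8): [v_0,v_1,v_3], [v_0,v_1,v_5], [v_0,v_2,v_3], [v_0,v_2,v_5], [v_1,v_3,v_4], [v_1,v_4,v_5], [v_2,v_3,v_4], [v_2,v_4,v_5]

so the chain groups are C_0 ≅ Z^6, C_1 ≅ Z^12, C_2 ≅ Z^8.

The boundary map ∂_1: C_1 → C_0 sends each edge [p,q] (with p < q) to q − p. For instance
  ∂[v_0,v_1] = [v_1] − [v_0].
The 6×12 boundary matrix has rank 5 and Smith normal form diag(1,1,1,1,1).

Boundary ∂_2: C_2 → C_1 maps a triangle to the signed sum of its edges. For instance
  ∂[v_0,v_2,v_3] = [v_2,v_3] − [v_0,v_3] + [v_0,v_2],
  ∂[v_2,v_4,v_5] = [v_4,v_5] − [v_2,v_5] + [v_2,v_4].
As a 12×8 matrix over Z this has rank 7, with invariant factors (1,1,1,1,1,1,1).

From H_k ≅ ker(∂_k) / im(∂_{k+1}) we obtain:

  H_0: rank C_0 − rank ∂_1 = 6 − 5 = 1, and the invariant factors of ∂_1 are all 1, so H_0 ≅ Z.
  H_1: rank ker ∂_1 − rank ∂_2 = (12 − 5) − 7 = 0, and the invariant factors of ∂_2 are all 1, so H_1 ≅ 0.
  H_2: rank ker ∂_2 − rank ∂_3 = (8 − 7) − 0 = 1, and there is no ∂_3, so H_2 ≅ Z.

Hence the Betti numbers are b_0 = 1, b_1 = 0, b_2 = 1.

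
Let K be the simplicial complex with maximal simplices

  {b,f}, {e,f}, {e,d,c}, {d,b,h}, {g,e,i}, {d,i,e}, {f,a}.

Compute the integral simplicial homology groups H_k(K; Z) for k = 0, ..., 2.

K has 9 vertices, 13 edges, 4 triangles.
rank ∂_0 = 0, rank ∂_1 = 8 ⇒ b_0 = 9 − 0 − 8 = 1; all invariant factors of ∂_1 are 1 so no torsion. So H_0 = Z.
rank ∂_1 = 8, rank ∂_2 = 4 ⇒ b_1 = 13 − 8 − 4 = 1; all invariant factors of ∂_2 are 1 so no torsion. So H_1 = Z.
rank ∂_2 = 4, rank ∂_3 = 0 ⇒ b_2 = 4 − 4 − 0 = 0. So H_2 = 0.

H_0 = Z,  H_1 = Z,  H_2 = 0.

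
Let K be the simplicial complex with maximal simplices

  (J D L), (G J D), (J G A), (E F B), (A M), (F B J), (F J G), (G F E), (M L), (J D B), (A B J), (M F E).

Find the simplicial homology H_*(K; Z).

Fix the vertex order A < B < D < E < F < G < J < L < M and write every simplex with vertices in increasing order. Then dim K = 2 and the simplices of K are:

  0-simplices (9): A, B, D, E, F, G, J, L, M
  1-simplices (20): AB, AG, AJ, AM, BD, BE, BF, BJ, DG, DJ, DL, EF, EG, EM, FG, FJ, FM, GJ, JL, LM
  2-simplices (10): ABJ, AGJ, BDJ, BEF, BFJ, DGJ, DJL, EFG, EFM, FGJ

Hence C_0 ≅ Z^9, C_1 ≅ Z^20, C_2 ≅ Z^10.

Boundary ∂_1: C_1 → C_0 is given by ∂[p,q] = [q] − [p]. For instance
  ∂AB = B − A.
The resulting 9×20 matrix has rank 8, and its Smith normal form has invariant factors (1,1,1,1,1,1,1,1).

Boundary ∂_2: C_2 → C_1 sends each 2-simplex [p,q,r] to [q,r] − [p,r] + [p,q]. For instance
  ∂BDJ = DJ − BJ + BD,
  ∂EFG = FG − EG + EF.
The 20×10 boundary matrix has rank 10 and Smith normal form diag(1,1,1,1,1,1,1,1,1,1).

Now H_k = ker ∂_k / im ∂_{k+1}, so:

  H_0: rank C_0 − rank ∂_1 = 9 − 8 = 1, and the invariant factors of ∂_1 are all 1, so H_0 ≅ Z.
  H_1: rank ker ∂_1 − rank ∂_2 = (20 − 8) − 10 = 2, and the invariant factors of ∂_2 are all 1, so H_1 ≅ Z^2.
  H_2: rank ker ∂_2 − rank ∂_3 = (10 − 10) − 0 = 0, and there is no ∂_3, so H_2 ≅ 0.

H_0 = Z,  H_1 = Z^2,  H_2 = 0.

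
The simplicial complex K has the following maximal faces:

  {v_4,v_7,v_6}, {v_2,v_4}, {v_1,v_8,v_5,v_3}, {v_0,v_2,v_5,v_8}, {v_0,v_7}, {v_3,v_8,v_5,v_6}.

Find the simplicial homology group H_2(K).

We work with the vertex ordering v_0 < v_1 < v_2 < v_3 < v_4 < v_5 < v_6 < v_7 < v_8. The simplices of K, each written with vertices in increasing order, are:

  0-simplices (9): [v_0], [v_1], [v_2], [v_3], [v_4], [v_5], [v_6], [v_7], [v_8]
  1-simplices (19): (19 of them)
  2-simplices (12): (12 of them)
  3-simplices (3): [v_0,v_2,v_5,v_8], [v_1,v_3,v_5,v_8], [v_3,v_5,v_6,v_8]

giving chain groups C_0 ≅ Z^9, C_1 ≅ Z^19, C_2 ≅ Z^12, C_3 ≅ Z^3.

∂_1: C_1 → C_0 is given by ∂[p,q] = [q] − [p]. For instance
  ∂[v_5,v_6] = [v_6] − [v_5].
As a 9×19 matrix over Z this has rank 8, with invariant factors (1,1,1,1,1,1,1,1).

The boundary map ∂_2: C_2 → C_1 sends each 2-simplex [p,q,r] to [q,r] − [p,r] + [p,q]. For instance
  ∂[v_1,v_3,v_5] = [v_3,v_5] − [v_1,v_5] + [v_1,v_3],
  ∂[v_2,v_5,v_8] = [v_5,v_8] − [v_2,v_8] + [v_2,v_5].
The 19×12 boundary matrix has rank 9 and Smith normal form diag(1,1,1,1,1,1,1,1,1).

Boundary ∂_3: C_3 → C_2 sends each 3-simplex σ to the alternating sum Σ_i (−1)^i (σ with its i-th vertex removed). For instance
  ∂[v_0,v_2,v_5,v_8] = [v_2,v_5,v_8] − [v_0,v_5,v_8] + [v_0,v_2,v_8] − [v_0,v_2,v_5],
  ∂[v_1,v_3,v_5,v_8] = [v_3,v_5,v_8] − [v_1,v_5,v_8] + [v_1,v_3,v_8] − [v_1,v_3,v_5].
The resulting 12×3 matrix has rank 3, and its Smith normal form has invariant factors (1,1,1).

Now H_k = ker ∂_k / im ∂_{k+1}, so:

  H_2: rank ker ∂_2 − rank ∂_3 = (12 − 9) − 3 = 0, and the invariant factors of ∂_3 are all 1, so H_2 ≅ 0.

H_2 = 0.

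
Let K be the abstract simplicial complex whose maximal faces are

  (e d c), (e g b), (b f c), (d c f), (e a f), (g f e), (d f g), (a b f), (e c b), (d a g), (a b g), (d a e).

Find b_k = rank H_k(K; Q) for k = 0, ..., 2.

b_0 = 1, b_1 = 0, b_2 = 0.

Order the vertices as a < b < c < d < e < f < g. Listing each simplex with vertices in this order, K has dimension 2 with simplices:

  0-simplices (7): a, b, c, d, e, f, g
  1-simplices (18): ab, ad, ae, af, ag, bc, be, bf, bg, cd, ce, cf, de, df, dg, ef, eg, fg
  2-simplices (12): abf, abg, ade, adg, aef, bce, bcf, beg, cde, cdf, dfg, efg

so the chain groups are C_0 ≅ Z^7, C_1 ≅ Z^18, C_2 ≅ Z^12.

Boundary ∂_1: C_1 → C_0 sends each edge [p,q] (with p < q) to q − p. For instance
  ∂dg = g − d.
This gives a 7×18 integer matrix of rank 6; reducing to Smith normal form yields diagonal entries (1,1,1,1,1,1).

The boundary map ∂_2: C_2 → C_1 acts by ∂[p,q,r] = [q,r] − [p,r] + [p,q]. For instance
  ∂cdf = df − cf + cd,
  ∂cde = de − ce + cd.
This gives a 18×12 integer matrix of rank 12; reducing to Smith normal form yields diagonal entries (1,1,1,1,1,1,1,1,1,1,1,2).

Now H_k = ker ∂_k / im ∂_{k+1}, so:

  H_0: rank C_0 − rank ∂_1 = 7 − 6 = 1, and the invariant factors of ∂_1 are all 1, so H_0 ≅ Z.
  H_1: rank ker ∂_1 − rank ∂_2 = (18 − 6) − 12 = 0, and ∂_2 has invariant factor 2 > 1, so H_1 ≅ Z/2Z.
  H_2: rank ker ∂_2 − rank ∂_3 = (12 − 12) − 0 = 0, and there is no ∂_3, so H_2 ≅ 0.

Hence the Betti numbers are b_0 = 1, b_1 = 0, b_2 = 0.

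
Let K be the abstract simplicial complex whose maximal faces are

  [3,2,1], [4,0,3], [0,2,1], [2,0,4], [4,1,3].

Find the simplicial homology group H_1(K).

H_1 ≅ Z.

Take the total order 0 < 1 < 2 < 3 < 4 on the vertex set. Then K (dimension 2) consists of the simplices:

  0-simplices (5): [0], [1], [2], [3], [4]
  1-simplices (10): [0,1], [0,2], [0,3], [0,4], [1,2], [1,3], [1,4], [2,3], [2,4], [3,4]
  2-simplices (5): [0,1,2], [0,2,4], [0,3,4], [1,2,3], [1,3,4]

giving chain groups C_0 ≅ Z^5, C_1 ≅ Z^10, C_2 ≅ Z^5.

The boundary map ∂_1: C_1 → C_0 sends each edge [p,q] (with p < q) to q − p. For instance
  ∂[0,2] = [2] − [0].
The resulting 5×10 matrix has rank 4, and its Smith normal form has invariant factors (1,1,1,1).

The boundary map ∂_2: C_2 → C_1 sends each 2-simplex [p,q,r] to [q,r] − [p,r] + [p,q]. For instance
  ∂[1,3,4] = [3,4] − [1,4] + [1,3],
  ∂[0,1,2] = [1,2] − [0,2] + [0,1].
The 10×5 boundary matrix has rank 5 and Smith normal form diag(1,1,1,1,1).

Now H_k = ker ∂_k / im ∂_{k+1}, so:

  H_1: rank ker ∂_1 − rank ∂_2 = (10 − 4) − 5 = 1, and the invariant factors of ∂_2 are all 1, so H_1 = Z.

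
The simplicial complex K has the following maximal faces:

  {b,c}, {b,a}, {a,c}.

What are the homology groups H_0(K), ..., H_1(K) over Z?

H_0 ≅ Z,  H_1 ≅ Z.

Order the vertices as a < b < c. Listing each simplex with vertices in this order, K has dimension 1 with simplices:

  0-simplices (3): a, b, c
  1-simplices (3): ab, ac, bc

giving chain groups C_0 ≅ Z^3, C_1 ≅ Z^3.

∂_1: C_1 → C_0 is given by ∂[p,q] = [q] − [p]. For instance
  ∂ab = b − a.
This gives a 3×3 integer matrix of rank 2; reducing to Smith normal form yields diagonal entries (1,1).

From H_k ≅ ker(∂_k) / im(∂_{k+1}) we obtain:

  H_0: rank C_0 − rank ∂_1 = 3 − 2 = 1, and the invariant factors of ∂_1 are all 1, so H_0 ≅ Z.
  H_1: rank ker ∂_1 − rank ∂_2 = (3 − 2) − 0 = 1, and there is no ∂_2, so H_1 ≅ Z.

As a check, the Euler characteristic is 3 − 3 = 0, which agrees with 1 − 1 = 0.
(K is a triangulation of the circle S^1.)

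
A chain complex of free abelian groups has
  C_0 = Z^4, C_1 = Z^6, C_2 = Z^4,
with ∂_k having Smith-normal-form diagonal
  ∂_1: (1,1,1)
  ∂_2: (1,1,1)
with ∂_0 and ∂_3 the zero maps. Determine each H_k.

H_0: b_0 = 4 − 0 − 3 = 1; torsion from ∂_1 factors > 1: none. So H_0 = Z.
H_1: b_1 = 6 − 3 − 3 = 0; torsion from ∂_2 factors > 1: none. So H_1 = 0.
H_2: b_2 = 4 − 3 − 0 = 1; torsion from ∂_3 factors > 1: none. So H_2 = Z.

H_0 = Z,  H_1 = 0,  H_2 = Z.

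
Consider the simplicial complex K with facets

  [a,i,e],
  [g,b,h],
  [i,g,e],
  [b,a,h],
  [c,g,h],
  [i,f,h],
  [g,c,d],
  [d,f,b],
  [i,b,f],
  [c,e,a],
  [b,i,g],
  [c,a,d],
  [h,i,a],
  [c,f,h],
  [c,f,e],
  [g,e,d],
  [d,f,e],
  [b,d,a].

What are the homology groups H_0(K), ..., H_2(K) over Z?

Fix the vertex order a < b < c < d < e < f < g < h < i and write every simplex with vertices in increasing order. Then dim K = 2 and the simplices of K are:

  0-simplices (9): a, b, c, d, e, f, g, h, i
  1-simplices (27): ab, ac, ad, ae, ah, ai, bd, bf, bg, bh, bi, cd, ce, cf, cg, ch, de, df, dg, ef, eg, ei, fh, fi, gh, gi, hi
  2-simplices (18): abd, abh, acd, ace, aei, ahi, bdf, bfi, bgh, bgi, cdg, cef, cfh, cgh, def, deg, egi, fhi

giving chain groups C_0 ≅ Z^9, C_1 ≅ Z^27, C_2 ≅ Z^18.

Boundary ∂_1: C_1 → C_0 maps an edge to its endpoints' difference, ∂[p,q] = q − p. For instance
  ∂ch = h − c.
The 9×27 boundary matrix has rank 8 and Smith normal form diag(1,1,1,1,1,1,1,1).

Boundary ∂_2: C_2 → C_1 maps a triangle to the signed sum of its edges. For instance
  ∂acd = cd − ad + ac,
  ∂fhi = hi − fi + fh.
As a 27×18 matrix over Z this has rank 18, with invariant factors (1,1,1,1,1,1,1,1,1,1,1,1,1,1,1,1,1,2).

Reading off H_k = ker ∂_k / im ∂_{k+1}:

  H_0: rank C_0 − rank ∂_1 = 9 − 8 = 1, and the invariant factors of ∂_1 are all 1, so H_0 = Z.
  H_1: rank ker ∂_1 − rank ∂_2 = (27 − 8) − 18 = 1, and ∂_2 has invariant factor 2 > 1, so H_1 = Z ⊕ Z/2.
  H_2: rank ker ∂_2 − rank ∂_3 = (18 − 18) − 0 = 0, and there is no ∂_3, so H_2 = 0.

H_0 ≅ Z,  H_1 ≅ Z ⊕ Z/2,  H_2 = 0.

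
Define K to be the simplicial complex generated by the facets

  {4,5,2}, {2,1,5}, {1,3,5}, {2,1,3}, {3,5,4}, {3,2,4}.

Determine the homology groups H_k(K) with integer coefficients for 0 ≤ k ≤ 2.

H_0 ≅ Z,  H_1 = 0,  H_2 ≅ Z.

K has 5 vertices, 9 edges, 6 triangles.
rank ∂_0 = 0, rank ∂_1 = 4 ⇒ b_0 = 5 − 0 − 4 = 1; all invariant factors of ∂_1 are 1 so no torsion. So H_0 ≅ Z.
rank ∂_1 = 4, rank ∂_2 = 5 ⇒ b_1 = 9 − 4 − 5 = 0; all invariant factors of ∂_2 are 1 so no torsion. So H_1 ≅ 0.
rank ∂_2 = 5, rank ∂_3 = 0 ⇒ b_2 = 6 − 5 − 0 = 1. So H_2 ≅ Z.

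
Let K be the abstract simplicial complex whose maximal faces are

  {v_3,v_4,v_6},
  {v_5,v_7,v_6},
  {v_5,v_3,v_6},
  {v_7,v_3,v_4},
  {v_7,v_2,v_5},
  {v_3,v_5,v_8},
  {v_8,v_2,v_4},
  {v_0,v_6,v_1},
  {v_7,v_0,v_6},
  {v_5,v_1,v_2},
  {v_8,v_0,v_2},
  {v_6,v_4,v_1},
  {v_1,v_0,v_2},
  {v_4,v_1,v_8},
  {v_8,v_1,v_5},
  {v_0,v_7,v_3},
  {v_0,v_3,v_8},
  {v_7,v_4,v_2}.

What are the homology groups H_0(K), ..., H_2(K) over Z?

H_0 = Z,  H_1 = Z ⊕ Z/2,  H_2 = 0.

Fix the vertex order v_0 < v_1 < v_2 < v_3 < v_4 < v_5 < v_6 < v_7 < v_8 and write every simplex with vertices in increasing order. Then dim K = 2 and the simplices of K are:

  0-simplices (9): [v_0], [v_1], [v_2], [v_3], [v_4], [v_5], [v_6], [v_7], [v_8]
  1-simplices (27): (27 of them)
  2-simplices (18): (18 of them)

Hence C_0 ≅ Z^9, C_1 ≅ Z^27, C_2 ≅ Z^18.

∂_1: C_1 → C_0 sends each edge [p,q] (with p < q) to q − p.
As a 9×27 matrix over Z this has rank 8, with invariant factors (1,1,1,1,1,1,1,1).

The boundary map ∂_2: C_2 → C_1 sends each 2-simplex [p,q,r] to [q,r] − [p,r] + [p,q]. For instance
  ∂[v_0,v_3,v_7] = [v_3,v_7] − [v_0,v_7] + [v_0,v_3],
  ∂[v_1,v_4,v_8] = [v_4,v_8] − [v_1,v_8] + [v_1,v_4].
The resulting 27×18 matrix has rank 18, and its Smith normal form has invariant factors (1,1,1,1,1,1,1,1,1,1,1,1,1,1,1,1,1,2).

From H_k ≅ ker(∂_k) / im(∂_{k+1}) we obtain:

  H_0: rank C_0 − rank ∂_1 = 9 − 8 = 1, and the invariant factors of ∂_1 are all 1, so H_0 = Z.
  H_1: rank ker ∂_1 − rank ∂_2 = (27 − 8) − 18 = 1, and ∂_2 has invariant factor 2 > 1, so H_1 = Z ⊕ Z/2.
  H_2: rank ker ∂_2 − rank ∂_3 = (18 − 18) − 0 = 0, and there is no ∂_3, so H_2 = 0.

(K is a triangulation of the Klein bottle.)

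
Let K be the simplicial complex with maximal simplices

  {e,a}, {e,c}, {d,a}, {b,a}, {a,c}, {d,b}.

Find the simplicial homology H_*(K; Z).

H_0 = Z,  H_1 = Z^2.

Take the total order a < b < c < d < e on the vertex set. Then K (dimension 1) consists of the simplices:

  0-simplices (5): a, b, c, d, e
  1-simplices (6): ab, ac, ad, ae, bd, ce

Hence C_0 ≅ Z^5, C_1 ≅ Z^6.

∂_1: C_1 → C_0 sends each edge [p,q] (with p < q) to q − p. For instance
  ∂ae = e − a.
The resulting 5×6 matrix has rank 4, and its Smith normal form has invariant factors (1,1,1,1).

From H_k ≅ ker(∂_k) / im(∂_{k+1}) we obtain:

  H_0: rank C_0 − rank ∂_1 = 5 − 4 = 1, and the invariant factors of ∂_1 are all 1, so H_0 = Z.
  H_1: rank ker ∂_1 − rank ∂_2 = (6 − 4) − 0 = 2, and there is no ∂_2, so H_1 = Z^2.

As a check, the Euler characteristic is 5 − 6 = -1, which agrees with 1 − 2 = -1.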